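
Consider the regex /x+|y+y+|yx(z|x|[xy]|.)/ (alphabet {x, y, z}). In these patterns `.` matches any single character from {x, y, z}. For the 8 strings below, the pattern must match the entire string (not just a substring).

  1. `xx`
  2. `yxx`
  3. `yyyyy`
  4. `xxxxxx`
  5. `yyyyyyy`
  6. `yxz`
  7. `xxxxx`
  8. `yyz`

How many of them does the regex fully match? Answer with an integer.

1 → match
2 → match
3 → match
4 → match
5 → match
6 → match
7 → match
8 → no match
Total matched: 7

7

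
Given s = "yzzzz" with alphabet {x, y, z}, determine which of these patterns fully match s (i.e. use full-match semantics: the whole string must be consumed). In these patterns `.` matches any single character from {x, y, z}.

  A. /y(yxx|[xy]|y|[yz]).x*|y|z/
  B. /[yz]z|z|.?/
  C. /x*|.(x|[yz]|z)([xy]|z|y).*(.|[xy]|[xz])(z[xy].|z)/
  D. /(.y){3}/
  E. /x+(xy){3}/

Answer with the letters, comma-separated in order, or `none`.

C

A → no match
B → no match
C → match
D → no match — must end with "y"
E → no match — must start with "x"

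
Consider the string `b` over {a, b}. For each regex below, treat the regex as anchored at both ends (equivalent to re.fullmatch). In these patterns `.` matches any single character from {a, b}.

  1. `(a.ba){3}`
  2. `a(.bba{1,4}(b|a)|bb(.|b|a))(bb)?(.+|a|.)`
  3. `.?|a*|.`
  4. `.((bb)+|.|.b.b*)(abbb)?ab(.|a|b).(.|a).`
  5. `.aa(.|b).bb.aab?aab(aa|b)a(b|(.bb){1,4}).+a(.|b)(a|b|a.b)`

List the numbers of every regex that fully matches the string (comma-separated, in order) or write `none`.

3

1 → no match — must start with `a`
2 → no match — must start with `a`
3 → match
4 → no match
5 → no match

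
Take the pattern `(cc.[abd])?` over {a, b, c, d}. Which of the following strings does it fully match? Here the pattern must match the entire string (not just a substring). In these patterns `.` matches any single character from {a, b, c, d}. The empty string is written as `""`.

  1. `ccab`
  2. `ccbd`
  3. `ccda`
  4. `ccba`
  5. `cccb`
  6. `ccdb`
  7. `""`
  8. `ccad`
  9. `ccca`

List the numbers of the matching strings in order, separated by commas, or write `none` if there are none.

1, 2, 3, 4, 5, 6, 7, 8, 9

1 → match
2 → match
3 → match
4 → match
5 → match
6 → match
7 → match
8 → match
9 → match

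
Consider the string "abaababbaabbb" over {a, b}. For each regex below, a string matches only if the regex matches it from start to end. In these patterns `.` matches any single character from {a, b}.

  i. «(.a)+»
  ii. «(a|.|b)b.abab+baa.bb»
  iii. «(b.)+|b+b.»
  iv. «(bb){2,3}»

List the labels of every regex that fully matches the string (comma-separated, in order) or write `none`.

i → no match — must end with "a"
ii → match
iii → no match — must start with "b"
iv → no match — must start with "bb"

ii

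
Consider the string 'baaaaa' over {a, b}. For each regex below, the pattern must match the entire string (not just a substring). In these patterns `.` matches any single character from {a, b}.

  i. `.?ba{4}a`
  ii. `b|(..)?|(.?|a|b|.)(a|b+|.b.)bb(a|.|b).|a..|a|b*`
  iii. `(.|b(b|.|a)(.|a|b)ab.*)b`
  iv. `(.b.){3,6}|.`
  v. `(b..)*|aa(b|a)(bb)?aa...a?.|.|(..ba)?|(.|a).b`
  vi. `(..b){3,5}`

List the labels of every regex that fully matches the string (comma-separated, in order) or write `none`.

i

i → match
ii → no match
iii → no match — must end with 'b'
iv → no match
v → no match
vi → no match — must end with 'b'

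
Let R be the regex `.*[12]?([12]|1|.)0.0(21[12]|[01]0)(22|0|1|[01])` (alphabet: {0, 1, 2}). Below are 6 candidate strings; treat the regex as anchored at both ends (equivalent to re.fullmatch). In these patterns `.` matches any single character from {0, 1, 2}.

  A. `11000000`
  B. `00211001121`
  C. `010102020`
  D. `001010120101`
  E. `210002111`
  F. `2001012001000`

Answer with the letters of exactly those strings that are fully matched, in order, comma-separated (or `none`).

A → match
B → no match
C → no match
D → no match
E → match
F → no match

A, E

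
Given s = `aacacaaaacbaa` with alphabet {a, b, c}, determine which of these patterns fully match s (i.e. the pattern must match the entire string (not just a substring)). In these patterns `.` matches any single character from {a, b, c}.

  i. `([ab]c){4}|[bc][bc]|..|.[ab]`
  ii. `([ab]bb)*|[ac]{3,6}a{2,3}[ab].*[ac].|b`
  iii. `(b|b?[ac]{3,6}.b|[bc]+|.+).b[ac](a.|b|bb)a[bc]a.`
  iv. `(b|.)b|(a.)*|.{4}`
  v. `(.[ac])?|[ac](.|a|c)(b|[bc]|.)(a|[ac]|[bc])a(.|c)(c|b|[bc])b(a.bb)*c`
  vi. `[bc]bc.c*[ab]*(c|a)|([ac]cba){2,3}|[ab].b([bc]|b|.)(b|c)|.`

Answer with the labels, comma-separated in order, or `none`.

i → no match
ii → match
iii → no match
iv → no match
v → no match
vi → no match

ii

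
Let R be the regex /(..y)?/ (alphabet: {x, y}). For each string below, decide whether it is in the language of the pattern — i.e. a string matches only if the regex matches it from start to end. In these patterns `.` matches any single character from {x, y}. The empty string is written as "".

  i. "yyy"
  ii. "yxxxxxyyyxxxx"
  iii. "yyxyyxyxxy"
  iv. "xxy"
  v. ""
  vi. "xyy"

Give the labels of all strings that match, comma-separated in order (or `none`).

i, iv, v, vi

i → match
ii → no match
iii → no match
iv → match
v → match
vi → match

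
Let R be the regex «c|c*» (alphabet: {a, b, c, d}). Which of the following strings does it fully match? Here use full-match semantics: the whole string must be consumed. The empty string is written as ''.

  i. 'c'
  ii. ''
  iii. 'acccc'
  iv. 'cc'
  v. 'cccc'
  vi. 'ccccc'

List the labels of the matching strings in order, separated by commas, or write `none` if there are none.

i → match
ii → match
iii → no match
iv → match
v → match
vi → match

i, ii, iv, v, vi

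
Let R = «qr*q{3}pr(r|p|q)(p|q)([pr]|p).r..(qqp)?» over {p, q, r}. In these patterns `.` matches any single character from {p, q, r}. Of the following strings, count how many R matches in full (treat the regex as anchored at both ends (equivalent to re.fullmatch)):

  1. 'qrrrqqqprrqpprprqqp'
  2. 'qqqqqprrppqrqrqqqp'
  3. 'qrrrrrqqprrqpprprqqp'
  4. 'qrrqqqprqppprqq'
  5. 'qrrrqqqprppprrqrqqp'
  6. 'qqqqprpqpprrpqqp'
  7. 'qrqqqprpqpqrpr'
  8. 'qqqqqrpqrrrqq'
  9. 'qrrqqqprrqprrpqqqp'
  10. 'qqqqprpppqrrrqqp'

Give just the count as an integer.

7

1 → match
2 → no match
3 → no match
4 → match
5 → match
6 → match
7 → match
8 → no match
9 → match
10 → match
Total matched: 7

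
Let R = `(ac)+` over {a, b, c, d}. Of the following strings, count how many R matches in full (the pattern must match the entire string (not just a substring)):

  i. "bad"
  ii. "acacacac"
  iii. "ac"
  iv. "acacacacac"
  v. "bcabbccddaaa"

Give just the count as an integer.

i → no match — must start with "ac"
ii → match
iii → match
iv → match
v → no match — must start with "ac"
Total matched: 3

3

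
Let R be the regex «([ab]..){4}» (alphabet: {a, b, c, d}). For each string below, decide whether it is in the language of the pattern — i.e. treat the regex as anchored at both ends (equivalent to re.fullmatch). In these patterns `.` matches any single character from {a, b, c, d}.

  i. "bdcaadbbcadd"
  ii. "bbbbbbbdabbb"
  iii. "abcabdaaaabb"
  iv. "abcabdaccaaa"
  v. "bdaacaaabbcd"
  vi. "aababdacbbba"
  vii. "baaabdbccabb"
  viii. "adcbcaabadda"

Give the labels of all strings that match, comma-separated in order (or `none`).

i → match
ii → match
iii → match
iv → match
v → match
vi → match
vii → match
viii → no match

i, ii, iii, iv, v, vi, vii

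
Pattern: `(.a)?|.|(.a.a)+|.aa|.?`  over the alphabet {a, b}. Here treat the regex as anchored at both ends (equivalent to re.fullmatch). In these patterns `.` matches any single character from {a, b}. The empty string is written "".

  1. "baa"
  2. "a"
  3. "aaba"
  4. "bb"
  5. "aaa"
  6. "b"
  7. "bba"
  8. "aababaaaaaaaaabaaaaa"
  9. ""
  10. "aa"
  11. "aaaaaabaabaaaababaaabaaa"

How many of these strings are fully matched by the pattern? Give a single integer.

8

1. "baa" → match
2. "a" → match
3. "aaba" → match
4. "bb" → no match
5. "aaa" → match
6. "b" → match
7. "bba" → no match
8 → match
9. "" → match
10. "aa" → match
11 → no match
Total matched: 8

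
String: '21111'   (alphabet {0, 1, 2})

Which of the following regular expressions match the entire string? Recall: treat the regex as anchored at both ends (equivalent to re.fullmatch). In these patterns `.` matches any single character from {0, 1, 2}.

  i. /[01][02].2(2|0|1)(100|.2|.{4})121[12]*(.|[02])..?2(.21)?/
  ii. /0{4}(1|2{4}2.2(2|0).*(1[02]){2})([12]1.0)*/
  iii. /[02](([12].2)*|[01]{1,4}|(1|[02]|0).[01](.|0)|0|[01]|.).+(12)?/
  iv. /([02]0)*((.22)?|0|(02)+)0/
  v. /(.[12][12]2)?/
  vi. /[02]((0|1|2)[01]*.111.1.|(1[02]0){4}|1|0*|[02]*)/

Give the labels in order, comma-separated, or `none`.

i → no match
ii → no match — must start with '0'
iii → match
iv → no match — must end with '0'
v → no match
vi → no match

iii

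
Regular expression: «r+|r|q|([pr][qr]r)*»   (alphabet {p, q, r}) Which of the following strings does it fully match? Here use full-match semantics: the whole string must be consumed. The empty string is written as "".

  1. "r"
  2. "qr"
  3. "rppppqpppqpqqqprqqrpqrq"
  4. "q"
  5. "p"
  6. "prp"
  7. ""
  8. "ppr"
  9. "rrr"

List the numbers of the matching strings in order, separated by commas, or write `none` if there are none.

1 → match
2 → no match
3 → no match
4 → match
5 → no match
6 → no match
7 → match
8 → no match
9 → match

1, 4, 7, 9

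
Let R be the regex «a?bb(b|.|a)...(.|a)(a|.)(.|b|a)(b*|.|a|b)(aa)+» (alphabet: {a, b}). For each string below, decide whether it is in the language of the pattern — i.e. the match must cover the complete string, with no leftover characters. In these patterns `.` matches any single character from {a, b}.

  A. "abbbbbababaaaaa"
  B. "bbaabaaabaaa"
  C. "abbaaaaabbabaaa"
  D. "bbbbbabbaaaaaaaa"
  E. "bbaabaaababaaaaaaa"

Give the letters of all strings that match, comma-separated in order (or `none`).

A, B, D

A → match
B → match
C → no match
D → match
E → no match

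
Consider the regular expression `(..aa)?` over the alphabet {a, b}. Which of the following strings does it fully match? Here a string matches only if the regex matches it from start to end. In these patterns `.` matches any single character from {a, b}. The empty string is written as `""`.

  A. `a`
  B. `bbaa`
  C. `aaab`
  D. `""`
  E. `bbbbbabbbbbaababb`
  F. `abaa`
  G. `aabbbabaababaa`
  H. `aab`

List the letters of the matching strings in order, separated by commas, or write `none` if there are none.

B, D, F

A → no match
B → match
C → no match
D → match
E → no match
F → match
G → no match
H → no match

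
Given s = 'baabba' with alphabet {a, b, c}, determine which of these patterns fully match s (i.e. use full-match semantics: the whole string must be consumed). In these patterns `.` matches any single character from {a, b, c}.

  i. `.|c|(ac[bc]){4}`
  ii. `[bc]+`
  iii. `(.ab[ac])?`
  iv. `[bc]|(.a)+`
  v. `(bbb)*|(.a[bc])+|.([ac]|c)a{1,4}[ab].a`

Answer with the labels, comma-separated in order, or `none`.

i → no match
ii → no match
iii → no match
iv → no match
v → match

v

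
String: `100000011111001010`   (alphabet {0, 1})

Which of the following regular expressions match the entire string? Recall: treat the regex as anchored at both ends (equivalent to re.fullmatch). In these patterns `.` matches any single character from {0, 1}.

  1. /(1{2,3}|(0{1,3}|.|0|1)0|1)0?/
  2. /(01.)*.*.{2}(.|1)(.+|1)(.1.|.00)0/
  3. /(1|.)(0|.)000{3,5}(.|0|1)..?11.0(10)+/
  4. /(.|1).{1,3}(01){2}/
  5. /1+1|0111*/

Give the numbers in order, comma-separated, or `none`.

1 → no match
2 → no match
3 → match
4 → no match — must end with `01`
5 → no match

3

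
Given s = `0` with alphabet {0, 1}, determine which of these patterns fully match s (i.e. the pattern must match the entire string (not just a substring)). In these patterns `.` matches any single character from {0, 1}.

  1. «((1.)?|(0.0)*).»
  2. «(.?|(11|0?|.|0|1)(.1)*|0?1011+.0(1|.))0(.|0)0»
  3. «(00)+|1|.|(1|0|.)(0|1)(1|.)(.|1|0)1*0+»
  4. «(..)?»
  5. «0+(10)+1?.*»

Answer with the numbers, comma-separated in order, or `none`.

1, 3

1 → match
2 → no match
3 → match
4 → no match
5 → no match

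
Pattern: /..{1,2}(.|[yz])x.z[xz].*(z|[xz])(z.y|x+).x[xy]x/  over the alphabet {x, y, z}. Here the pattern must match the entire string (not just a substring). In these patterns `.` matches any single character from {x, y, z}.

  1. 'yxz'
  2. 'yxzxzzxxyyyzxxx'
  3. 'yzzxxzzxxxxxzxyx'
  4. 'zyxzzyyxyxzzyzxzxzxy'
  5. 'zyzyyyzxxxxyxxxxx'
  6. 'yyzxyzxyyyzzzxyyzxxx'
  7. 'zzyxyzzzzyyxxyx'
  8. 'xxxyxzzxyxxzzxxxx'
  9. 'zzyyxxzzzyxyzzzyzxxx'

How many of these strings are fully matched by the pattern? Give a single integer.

3

1. 'yxz' → no match — must end with 'x'
2 → no match
3 → match
4 → no match — must end with 'x'
5 → no match
6 → no match
7 → match
8 → no match
9 → match
Total matched: 3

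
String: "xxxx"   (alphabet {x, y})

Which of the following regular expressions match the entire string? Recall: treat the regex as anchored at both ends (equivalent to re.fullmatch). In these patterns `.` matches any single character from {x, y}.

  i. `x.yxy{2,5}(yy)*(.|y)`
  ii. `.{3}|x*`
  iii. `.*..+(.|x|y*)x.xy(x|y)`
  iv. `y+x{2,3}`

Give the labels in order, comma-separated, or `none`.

ii

i → no match
ii → match
iii → no match
iv → no match — must start with "y"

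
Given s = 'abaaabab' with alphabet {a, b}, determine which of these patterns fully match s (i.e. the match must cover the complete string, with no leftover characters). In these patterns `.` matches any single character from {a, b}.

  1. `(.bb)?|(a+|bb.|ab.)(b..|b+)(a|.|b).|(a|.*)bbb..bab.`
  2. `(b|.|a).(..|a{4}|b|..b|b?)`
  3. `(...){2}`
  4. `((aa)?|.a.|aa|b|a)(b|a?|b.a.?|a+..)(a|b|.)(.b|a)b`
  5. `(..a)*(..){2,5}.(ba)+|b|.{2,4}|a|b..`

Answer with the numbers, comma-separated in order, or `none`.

1 → no match
2 → no match
3 → no match
4 → match
5 → no match

4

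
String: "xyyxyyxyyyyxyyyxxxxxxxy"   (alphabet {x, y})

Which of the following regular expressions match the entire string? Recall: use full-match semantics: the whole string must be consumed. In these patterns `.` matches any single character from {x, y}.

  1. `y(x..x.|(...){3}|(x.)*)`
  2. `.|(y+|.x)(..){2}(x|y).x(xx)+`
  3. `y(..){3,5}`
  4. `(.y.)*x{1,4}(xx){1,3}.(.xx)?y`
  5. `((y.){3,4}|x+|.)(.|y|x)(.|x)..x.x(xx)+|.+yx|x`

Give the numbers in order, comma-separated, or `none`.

4

1 → no match — must start with "y"
2 → no match
3 → no match — must start with "y"
4 → match
5 → no match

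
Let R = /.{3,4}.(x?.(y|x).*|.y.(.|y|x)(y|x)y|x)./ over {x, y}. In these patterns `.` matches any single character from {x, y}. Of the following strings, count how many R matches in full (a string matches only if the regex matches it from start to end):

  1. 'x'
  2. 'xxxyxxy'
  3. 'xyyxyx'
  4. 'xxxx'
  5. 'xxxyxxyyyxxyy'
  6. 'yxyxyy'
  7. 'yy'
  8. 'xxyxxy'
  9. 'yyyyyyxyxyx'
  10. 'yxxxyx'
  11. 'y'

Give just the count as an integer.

1 → no match
2 → match
3 → no match
4 → no match
5 → match
6 → no match
7 → no match
8 → match
9 → match
10 → no match
11 → no match
Total matched: 4

4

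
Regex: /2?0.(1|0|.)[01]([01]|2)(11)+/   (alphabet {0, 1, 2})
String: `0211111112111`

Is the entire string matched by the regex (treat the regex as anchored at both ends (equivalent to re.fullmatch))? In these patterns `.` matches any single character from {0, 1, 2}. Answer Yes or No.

No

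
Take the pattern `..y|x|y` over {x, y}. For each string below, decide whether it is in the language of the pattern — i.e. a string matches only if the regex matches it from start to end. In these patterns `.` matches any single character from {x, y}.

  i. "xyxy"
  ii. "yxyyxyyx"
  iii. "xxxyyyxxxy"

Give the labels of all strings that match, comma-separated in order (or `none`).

none

i. "xyxy" → no match
ii. "yxyyxyyx" → no match
iii. "xxxyyyxxxy" → no match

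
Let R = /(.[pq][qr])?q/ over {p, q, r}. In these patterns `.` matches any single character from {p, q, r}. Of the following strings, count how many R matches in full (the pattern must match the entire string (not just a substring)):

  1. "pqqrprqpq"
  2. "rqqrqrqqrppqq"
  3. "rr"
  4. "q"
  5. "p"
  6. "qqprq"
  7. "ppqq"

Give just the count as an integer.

1. "pqqrprqpq" → no match
2 → no match
3. "rr" → no match — must end with "q"
4. "q" → match
5. "p" → no match — must end with "q"
6. "qqprq" → no match
7. "ppqq" → match
Total matched: 2

2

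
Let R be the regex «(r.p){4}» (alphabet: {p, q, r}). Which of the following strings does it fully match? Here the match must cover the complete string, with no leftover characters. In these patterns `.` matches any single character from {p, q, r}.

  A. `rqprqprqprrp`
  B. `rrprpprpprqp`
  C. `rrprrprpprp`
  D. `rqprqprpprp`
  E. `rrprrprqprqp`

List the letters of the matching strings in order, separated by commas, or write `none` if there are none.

A → match
B → match
C → no match
D → no match
E → match

A, B, E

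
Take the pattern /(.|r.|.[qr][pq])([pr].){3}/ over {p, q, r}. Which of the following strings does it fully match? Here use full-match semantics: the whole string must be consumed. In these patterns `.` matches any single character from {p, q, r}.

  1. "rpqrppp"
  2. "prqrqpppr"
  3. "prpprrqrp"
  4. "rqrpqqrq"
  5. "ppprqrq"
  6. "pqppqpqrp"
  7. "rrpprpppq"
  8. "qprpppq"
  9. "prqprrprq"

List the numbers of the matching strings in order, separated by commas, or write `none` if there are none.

1 → match
2 → match
3 → match
4 → no match
5 → match
6 → match
7 → match
8 → match
9 → match

1, 2, 3, 5, 6, 7, 8, 9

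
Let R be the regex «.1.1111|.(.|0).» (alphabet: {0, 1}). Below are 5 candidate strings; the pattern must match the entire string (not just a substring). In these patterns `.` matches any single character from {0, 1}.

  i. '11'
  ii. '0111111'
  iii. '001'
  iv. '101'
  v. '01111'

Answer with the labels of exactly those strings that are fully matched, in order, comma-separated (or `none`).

ii, iii, iv

i → no match
ii → match
iii → match
iv → match
v → no match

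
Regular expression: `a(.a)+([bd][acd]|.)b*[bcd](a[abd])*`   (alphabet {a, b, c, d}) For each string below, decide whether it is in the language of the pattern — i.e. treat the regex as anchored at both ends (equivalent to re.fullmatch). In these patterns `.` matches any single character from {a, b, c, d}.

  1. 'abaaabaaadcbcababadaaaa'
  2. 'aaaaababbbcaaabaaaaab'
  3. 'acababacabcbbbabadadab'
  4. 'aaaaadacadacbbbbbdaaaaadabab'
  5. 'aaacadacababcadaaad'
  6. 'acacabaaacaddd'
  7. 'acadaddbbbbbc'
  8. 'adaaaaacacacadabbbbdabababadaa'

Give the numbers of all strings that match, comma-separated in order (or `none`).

1, 2, 3, 4, 5, 6, 7, 8

1 → match
2 → match
3 → match
4 → match
5 → match
6 → match
7 → match
8 → match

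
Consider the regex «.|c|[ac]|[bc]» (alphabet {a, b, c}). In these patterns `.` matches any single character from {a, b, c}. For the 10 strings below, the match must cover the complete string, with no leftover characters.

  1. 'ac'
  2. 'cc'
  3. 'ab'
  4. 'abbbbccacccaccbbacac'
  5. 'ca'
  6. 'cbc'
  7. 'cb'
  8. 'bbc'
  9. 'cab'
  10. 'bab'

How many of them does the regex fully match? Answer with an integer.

0

1 → no match
2 → no match
3 → no match
4 → no match
5 → no match
6 → no match
7 → no match
8 → no match
9 → no match
10 → no match
Total matched: 0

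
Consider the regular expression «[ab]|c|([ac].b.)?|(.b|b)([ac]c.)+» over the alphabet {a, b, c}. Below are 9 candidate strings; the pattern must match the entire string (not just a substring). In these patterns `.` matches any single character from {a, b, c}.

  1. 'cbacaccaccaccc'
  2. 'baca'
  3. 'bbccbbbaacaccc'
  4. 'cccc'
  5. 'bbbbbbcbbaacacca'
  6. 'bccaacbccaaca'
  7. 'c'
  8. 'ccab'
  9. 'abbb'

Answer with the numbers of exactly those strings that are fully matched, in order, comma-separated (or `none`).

1 → match
2 → match
3 → no match
4 → no match
5 → no match
6 → match
7 → match
8 → no match
9 → match

1, 2, 6, 7, 9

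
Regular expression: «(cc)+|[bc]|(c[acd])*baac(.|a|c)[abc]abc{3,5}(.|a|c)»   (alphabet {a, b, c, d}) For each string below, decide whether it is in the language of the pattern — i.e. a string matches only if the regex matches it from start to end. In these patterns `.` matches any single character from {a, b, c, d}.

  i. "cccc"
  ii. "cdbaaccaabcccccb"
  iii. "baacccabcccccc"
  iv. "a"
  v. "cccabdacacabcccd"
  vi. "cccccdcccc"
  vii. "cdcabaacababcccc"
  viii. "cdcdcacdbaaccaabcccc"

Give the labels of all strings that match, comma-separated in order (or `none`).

i → match
ii → match
iii → match
iv → no match
v → no match
vi → no match
vii → match
viii → match

i, ii, iii, vii, viii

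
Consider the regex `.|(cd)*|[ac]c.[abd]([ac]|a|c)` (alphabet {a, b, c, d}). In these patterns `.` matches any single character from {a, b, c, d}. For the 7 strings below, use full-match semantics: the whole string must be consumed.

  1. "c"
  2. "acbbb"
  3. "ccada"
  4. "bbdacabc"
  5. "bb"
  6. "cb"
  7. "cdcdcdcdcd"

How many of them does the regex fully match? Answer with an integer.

1 → match
2 → no match
3 → match
4 → no match
5 → no match
6 → no match
7 → match
Total matched: 3

3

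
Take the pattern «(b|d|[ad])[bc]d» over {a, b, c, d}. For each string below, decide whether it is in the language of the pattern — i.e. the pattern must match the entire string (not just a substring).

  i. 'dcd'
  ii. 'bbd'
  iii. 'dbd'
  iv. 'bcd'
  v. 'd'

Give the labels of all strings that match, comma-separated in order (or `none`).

i, ii, iii, iv

i → match
ii → match
iii → match
iv → match
v → no match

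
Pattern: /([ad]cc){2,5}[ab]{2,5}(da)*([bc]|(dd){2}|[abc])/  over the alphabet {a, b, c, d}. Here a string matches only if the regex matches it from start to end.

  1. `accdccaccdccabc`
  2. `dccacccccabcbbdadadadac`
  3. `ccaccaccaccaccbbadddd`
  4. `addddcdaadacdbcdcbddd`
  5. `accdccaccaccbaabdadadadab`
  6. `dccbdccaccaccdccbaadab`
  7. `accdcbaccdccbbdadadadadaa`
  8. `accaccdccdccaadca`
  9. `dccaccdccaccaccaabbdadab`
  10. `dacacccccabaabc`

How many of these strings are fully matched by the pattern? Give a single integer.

1 → match
2 → no match
3 → no match
4 → no match
5 → match
6 → no match
7 → no match
8 → no match
9 → match
10 → no match
Total matched: 3

3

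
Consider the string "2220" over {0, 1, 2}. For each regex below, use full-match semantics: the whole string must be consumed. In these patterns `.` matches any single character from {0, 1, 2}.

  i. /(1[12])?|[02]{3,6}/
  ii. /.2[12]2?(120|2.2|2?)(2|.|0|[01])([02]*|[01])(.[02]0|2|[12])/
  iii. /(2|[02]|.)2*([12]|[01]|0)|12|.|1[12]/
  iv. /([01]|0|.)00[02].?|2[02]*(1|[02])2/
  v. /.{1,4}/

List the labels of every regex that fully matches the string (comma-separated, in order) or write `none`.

i, iii, v

i → match
ii → no match
iii → match
iv → no match
v → match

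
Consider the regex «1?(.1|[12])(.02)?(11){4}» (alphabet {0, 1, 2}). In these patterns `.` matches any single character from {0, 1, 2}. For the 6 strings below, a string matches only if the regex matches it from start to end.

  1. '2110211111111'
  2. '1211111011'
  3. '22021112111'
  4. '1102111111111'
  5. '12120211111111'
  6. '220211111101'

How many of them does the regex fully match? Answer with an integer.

1 → match
2. '1211111011' → no match
3. '22021112111' → no match
4 → no match
5 → match
6. '220211111101' → no match — must end with '11'
Total matched: 2

2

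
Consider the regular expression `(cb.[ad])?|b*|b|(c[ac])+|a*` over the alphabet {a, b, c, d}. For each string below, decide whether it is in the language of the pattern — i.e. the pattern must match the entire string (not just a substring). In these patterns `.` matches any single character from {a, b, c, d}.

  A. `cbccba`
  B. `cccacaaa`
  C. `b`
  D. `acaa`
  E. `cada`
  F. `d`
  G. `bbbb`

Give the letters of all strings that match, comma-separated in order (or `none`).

A → no match
B → no match
C → match
D → no match
E → no match
F → no match
G → match

C, G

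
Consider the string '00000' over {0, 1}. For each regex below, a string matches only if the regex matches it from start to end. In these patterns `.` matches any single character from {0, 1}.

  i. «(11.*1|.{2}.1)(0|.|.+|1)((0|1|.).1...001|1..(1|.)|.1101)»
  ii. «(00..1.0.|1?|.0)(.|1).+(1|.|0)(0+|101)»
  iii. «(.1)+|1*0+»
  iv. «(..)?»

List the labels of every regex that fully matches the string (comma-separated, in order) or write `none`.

ii, iii

i → no match
ii → match
iii → match
iv → no match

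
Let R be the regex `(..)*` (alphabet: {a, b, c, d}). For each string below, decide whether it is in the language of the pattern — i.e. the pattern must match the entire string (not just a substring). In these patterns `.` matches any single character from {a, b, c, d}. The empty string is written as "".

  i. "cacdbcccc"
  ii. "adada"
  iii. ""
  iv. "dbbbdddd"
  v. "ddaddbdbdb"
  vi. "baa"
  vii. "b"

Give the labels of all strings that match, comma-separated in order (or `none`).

iii, iv, v

i → no match
ii → no match
iii → match
iv → match
v → match
vi → no match
vii → no match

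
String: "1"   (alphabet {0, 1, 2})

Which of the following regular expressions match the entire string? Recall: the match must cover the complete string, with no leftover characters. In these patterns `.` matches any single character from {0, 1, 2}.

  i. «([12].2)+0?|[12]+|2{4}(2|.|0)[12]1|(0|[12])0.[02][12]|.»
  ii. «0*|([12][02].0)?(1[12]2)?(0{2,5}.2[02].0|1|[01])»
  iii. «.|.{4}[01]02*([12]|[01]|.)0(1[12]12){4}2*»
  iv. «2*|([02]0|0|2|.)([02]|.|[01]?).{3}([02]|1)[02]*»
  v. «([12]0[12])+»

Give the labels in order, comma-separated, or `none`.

i, ii, iii

i → match
ii → match
iii → match
iv → no match
v → no match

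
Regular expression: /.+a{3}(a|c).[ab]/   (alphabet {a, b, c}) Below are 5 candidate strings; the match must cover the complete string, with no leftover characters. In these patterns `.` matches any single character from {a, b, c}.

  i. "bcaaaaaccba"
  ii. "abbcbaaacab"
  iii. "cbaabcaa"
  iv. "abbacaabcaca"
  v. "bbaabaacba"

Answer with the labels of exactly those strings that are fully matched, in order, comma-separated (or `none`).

i → no match
ii → match
iii → no match
iv → no match
v → no match

ii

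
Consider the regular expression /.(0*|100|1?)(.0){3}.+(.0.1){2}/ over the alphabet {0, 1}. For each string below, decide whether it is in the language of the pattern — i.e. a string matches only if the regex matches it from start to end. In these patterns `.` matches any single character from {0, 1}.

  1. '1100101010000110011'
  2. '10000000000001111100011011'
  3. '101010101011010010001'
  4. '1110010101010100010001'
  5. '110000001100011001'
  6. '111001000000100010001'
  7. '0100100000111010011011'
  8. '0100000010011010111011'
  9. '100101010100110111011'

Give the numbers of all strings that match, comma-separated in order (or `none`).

1 → match
2 → match
3 → match
4 → no match
5 → match
6 → no match
7 → match
8 → match
9 → match

1, 2, 3, 5, 7, 8, 9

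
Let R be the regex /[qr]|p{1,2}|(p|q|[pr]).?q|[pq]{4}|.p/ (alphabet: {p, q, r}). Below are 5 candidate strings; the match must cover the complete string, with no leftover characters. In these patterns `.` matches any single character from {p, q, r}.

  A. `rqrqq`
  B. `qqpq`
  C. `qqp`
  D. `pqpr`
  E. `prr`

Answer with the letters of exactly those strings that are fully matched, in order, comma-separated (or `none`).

A. `rqrqq` → no match
B. `qqpq` → match
C. `qqp` → no match
D. `pqpr` → no match
E. `prr` → no match

B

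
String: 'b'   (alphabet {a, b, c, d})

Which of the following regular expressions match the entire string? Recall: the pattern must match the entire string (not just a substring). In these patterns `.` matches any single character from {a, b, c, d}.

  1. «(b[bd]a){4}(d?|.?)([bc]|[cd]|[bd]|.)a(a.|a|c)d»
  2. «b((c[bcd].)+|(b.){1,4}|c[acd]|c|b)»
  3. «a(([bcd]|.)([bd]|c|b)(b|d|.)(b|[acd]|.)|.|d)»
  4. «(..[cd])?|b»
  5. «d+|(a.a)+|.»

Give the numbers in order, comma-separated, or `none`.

4, 5

1 → no match — must end with 'd'
2 → no match
3 → no match — must start with 'a'
4 → match
5 → match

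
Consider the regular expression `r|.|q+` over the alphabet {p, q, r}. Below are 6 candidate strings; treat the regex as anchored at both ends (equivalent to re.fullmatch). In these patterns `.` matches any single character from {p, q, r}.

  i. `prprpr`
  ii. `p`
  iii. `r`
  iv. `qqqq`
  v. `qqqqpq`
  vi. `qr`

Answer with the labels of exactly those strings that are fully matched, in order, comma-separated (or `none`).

ii, iii, iv

i → no match
ii → match
iii → match
iv → match
v → no match
vi → no match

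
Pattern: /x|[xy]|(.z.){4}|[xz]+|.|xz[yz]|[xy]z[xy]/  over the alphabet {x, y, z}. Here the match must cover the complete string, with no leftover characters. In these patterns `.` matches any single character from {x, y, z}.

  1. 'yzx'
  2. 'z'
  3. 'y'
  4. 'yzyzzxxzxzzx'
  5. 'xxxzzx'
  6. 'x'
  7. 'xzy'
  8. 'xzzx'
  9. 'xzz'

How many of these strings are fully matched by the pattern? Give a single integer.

9

1 → match
2 → match
3 → match
4 → match
5 → match
6 → match
7 → match
8 → match
9 → match
Total matched: 9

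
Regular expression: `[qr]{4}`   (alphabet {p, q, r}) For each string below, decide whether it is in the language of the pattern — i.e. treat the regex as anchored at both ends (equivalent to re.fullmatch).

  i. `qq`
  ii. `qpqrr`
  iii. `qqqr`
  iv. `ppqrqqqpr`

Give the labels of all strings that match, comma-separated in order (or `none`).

iii

i. `qq` → no match
ii. `qpqrr` → no match
iii. `qqqr` → match
iv. `ppqrqqqpr` → no match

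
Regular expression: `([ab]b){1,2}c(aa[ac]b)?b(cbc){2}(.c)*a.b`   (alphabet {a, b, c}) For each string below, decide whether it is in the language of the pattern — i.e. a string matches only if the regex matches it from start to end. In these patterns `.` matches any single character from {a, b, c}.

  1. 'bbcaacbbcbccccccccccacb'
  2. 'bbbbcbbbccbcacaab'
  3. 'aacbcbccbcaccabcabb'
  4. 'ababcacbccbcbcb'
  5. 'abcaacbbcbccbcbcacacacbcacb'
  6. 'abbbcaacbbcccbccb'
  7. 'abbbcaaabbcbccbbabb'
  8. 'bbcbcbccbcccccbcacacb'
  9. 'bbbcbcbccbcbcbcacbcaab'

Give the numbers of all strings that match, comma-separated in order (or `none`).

5, 8

1 → no match
2 → no match
3 → no match
4 → no match
5 → match
6 → no match
7 → no match
8 → match
9 → no match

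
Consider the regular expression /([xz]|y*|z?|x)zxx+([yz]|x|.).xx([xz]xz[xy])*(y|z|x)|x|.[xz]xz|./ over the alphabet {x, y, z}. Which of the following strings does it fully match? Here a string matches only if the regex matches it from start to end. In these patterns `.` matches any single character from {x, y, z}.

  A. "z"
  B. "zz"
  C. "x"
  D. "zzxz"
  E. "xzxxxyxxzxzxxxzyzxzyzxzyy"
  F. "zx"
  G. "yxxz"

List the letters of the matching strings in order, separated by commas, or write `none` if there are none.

A → match
B → no match
C → match
D → match
E → match
F → no match
G → match

A, C, D, E, G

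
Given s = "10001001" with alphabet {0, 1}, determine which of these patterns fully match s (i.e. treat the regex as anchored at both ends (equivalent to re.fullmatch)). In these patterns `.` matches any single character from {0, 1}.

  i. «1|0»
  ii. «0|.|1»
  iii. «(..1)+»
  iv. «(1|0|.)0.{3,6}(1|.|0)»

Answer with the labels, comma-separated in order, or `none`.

i → no match
ii → no match
iii → no match
iv → match

iv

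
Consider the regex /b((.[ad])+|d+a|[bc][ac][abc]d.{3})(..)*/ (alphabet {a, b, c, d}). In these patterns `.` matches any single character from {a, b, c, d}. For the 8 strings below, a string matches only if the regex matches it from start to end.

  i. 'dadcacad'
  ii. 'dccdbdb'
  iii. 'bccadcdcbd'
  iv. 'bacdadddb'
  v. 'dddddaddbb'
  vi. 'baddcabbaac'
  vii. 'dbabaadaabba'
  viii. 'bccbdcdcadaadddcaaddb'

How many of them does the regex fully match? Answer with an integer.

2

i → no match — must start with 'b'
ii → no match — must start with 'b'
iii → match
iv → no match
v → no match — must start with 'b'
vi → match
vii → no match — must start with 'b'
viii → no match
Total matched: 2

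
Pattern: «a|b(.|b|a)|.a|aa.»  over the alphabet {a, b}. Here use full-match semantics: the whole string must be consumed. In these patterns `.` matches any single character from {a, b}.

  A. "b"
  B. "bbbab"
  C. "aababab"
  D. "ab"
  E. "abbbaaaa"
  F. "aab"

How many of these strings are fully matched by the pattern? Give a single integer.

A → no match
B → no match
C → no match
D → no match
E → no match
F → match
Total matched: 1

1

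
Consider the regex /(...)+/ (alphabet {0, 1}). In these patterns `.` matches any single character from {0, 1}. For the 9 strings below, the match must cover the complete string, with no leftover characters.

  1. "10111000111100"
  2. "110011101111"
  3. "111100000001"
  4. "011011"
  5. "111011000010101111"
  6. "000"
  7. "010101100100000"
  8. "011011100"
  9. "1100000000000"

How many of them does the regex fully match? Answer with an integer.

7

1 → no match
2 → match
3 → match
4 → match
5 → match
6 → match
7 → match
8 → match
9 → no match
Total matched: 7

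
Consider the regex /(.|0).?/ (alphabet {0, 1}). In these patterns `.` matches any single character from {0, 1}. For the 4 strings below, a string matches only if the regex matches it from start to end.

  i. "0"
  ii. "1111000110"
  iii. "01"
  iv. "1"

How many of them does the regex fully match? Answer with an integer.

i → match
ii → no match
iii → match
iv → match
Total matched: 3

3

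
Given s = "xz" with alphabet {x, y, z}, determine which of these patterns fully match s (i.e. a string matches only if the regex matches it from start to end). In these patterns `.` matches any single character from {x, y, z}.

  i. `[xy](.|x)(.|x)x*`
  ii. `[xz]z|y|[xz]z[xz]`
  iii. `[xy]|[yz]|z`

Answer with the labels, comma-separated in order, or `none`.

ii

i → no match
ii → match
iii → no match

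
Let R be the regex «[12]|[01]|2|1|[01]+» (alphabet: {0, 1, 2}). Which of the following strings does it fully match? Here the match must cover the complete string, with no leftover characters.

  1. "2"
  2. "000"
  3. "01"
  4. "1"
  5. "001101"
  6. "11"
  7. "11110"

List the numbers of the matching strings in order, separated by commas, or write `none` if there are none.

1, 2, 3, 4, 5, 6, 7

1 → match
2 → match
3 → match
4 → match
5 → match
6 → match
7 → match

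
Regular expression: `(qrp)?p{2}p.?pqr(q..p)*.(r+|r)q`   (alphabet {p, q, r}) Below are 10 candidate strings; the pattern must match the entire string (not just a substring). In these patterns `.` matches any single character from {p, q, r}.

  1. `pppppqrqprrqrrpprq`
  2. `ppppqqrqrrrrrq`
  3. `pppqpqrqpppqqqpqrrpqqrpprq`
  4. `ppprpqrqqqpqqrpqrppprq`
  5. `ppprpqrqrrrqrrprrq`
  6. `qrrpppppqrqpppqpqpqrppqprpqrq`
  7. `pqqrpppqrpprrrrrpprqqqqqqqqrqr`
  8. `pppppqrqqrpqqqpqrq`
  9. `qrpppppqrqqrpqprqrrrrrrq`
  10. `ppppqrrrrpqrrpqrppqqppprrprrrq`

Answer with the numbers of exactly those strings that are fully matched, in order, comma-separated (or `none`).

1 → no match
2 → no match
3 → match
4 → match
5 → no match
6 → no match
7 → no match — must end with `rq`
8 → match
9 → no match
10 → no match

3, 4, 8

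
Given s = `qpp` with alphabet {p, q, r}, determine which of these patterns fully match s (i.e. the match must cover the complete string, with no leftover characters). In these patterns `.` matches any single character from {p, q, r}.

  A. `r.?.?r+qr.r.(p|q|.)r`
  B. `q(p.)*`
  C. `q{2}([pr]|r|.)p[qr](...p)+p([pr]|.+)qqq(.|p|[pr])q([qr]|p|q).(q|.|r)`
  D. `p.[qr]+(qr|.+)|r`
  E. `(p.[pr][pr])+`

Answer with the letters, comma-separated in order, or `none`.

A → no match — must start with `r`
B → match
C → no match
D → no match
E → no match — must start with `p`

B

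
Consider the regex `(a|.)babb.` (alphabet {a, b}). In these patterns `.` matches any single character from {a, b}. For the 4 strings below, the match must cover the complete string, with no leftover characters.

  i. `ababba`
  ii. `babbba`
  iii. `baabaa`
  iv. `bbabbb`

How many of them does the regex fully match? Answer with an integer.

2

i → match
ii → no match
iii → no match
iv → match
Total matched: 2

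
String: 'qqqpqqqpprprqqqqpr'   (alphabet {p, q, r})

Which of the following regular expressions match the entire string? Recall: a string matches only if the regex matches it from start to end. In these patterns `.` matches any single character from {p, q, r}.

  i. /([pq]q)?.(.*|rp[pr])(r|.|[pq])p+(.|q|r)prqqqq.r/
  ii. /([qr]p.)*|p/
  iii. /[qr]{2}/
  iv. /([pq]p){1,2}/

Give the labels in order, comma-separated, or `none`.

i → match
ii → no match
iii → no match
iv → no match — must end with 'p'

i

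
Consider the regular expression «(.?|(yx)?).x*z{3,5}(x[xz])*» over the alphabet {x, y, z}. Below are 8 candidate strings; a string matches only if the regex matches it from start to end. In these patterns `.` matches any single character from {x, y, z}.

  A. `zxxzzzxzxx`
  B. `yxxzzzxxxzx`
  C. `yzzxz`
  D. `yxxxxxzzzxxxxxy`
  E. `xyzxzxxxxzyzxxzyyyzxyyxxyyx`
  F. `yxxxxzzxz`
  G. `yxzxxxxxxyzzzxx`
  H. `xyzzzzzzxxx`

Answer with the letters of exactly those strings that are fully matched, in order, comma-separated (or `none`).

A

A. `zxxzzzxzxx` → match
B. `yxxzzzxxxzx` → no match
C. `yzzxz` → no match
D → no match
E → no match
F. `yxxxxzzxz` → no match
G → no match
H. `xyzzzzzzxxx` → no match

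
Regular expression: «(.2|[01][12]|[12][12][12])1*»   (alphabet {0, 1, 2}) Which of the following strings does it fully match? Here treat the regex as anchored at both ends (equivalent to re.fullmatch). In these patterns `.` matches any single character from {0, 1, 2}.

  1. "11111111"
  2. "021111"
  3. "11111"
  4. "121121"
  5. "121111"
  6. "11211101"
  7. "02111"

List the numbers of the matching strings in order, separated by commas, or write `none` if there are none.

1, 2, 3, 5, 7

1 → match
2 → match
3 → match
4 → no match
5 → match
6 → no match
7 → match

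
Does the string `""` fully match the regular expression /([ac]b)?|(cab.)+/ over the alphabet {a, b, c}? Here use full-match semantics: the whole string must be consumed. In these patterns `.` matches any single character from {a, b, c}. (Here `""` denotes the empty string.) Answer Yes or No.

Yes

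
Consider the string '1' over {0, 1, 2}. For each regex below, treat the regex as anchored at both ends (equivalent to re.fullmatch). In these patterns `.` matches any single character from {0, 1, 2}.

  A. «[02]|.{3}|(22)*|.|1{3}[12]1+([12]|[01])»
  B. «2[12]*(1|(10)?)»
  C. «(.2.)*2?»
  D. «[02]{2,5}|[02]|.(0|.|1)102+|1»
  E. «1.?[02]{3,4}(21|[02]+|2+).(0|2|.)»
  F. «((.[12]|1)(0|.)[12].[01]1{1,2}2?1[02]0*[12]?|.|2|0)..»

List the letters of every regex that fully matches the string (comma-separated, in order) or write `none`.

A → match
B → no match — must start with '2'
C → no match
D → match
E → no match
F → no match

A, D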